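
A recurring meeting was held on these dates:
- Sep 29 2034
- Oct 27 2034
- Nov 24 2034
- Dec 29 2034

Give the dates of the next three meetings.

Jan 26 2035, Feb 23 2035, Mar 30 2035

These are Fridays with 28, 28, 35-day gaps.
Each is the final Friday of its month — Sep 29 2034 is past the 28th, so '4th Friday' doesn't fit.
Last Friday of January 2035: Jan 26 2035.
Last Friday of February 2035: Feb 23 2035.
Last Friday of March 2035: Mar 30 2035.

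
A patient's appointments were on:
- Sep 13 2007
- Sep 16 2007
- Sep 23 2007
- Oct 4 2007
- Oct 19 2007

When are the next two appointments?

Nov 7 2007, Nov 30 2007

Intervals are 3, 7, 11, 15 days — an arithmetic progression with common difference 4.
Next gap: 19 days. Oct 19 2007 + 19 days = Nov 7 2007.
Next gap: 23 days. Nov 7 2007 + 23 days = Nov 30 2007.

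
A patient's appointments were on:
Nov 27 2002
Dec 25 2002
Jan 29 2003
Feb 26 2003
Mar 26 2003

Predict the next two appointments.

Apr 30 2003, May 28 2003

These are Wednesdays with 28, 35, 28, 28-day gaps.
Each is the final Wednesday of its month — Jan 29 2003 is past the 28th, so '4th Wednesday' doesn't fit.
April 2003 ends with Wednesday Apr 30 2003.
May 2003 ends with Wednesday May 28 2003.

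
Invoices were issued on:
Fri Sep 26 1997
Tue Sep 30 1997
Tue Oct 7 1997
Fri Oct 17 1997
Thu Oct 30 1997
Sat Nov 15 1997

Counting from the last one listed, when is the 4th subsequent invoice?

Gaps: 4, 7, 10, 13, 16 days — each gap is 3 larger than the previous one.
Next gap: 19 days. Sat Nov 15 1997 + 19 days = Thu Dec 4 1997.
Next gap: 22 days. Thu Dec 4 1997 + 22 days = Fri Dec 26 1997.
Next gap: 25 days. Fri Dec 26 1997 + 25 days = Tue Jan 20 1998.
Next gap: 28 days. Tue Jan 20 1998 + 28 days = Tue Feb 17 1998.

Tue Feb 17 1998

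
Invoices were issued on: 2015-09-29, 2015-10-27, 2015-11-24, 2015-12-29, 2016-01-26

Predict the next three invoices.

2016-02-23, 2016-03-29, 2016-04-26

These are Tuesdays with 28, 28, 35, 28-day gaps.
Each is the final Tuesday of its month — 2015-09-29 is past the 28th, so '4th Tuesday' doesn't fit.
Last Tuesday of February 2016: 2016-02-23.
March 2016 ends with Tuesday 2016-03-29.
Last Tuesday of April 2016: 2016-04-26.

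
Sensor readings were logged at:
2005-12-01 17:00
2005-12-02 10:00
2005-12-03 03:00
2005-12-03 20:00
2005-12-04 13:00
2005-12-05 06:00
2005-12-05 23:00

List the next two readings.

Spacing: 17, 17, 17, 17, 17, 17 h — constant 17 h.
2005-12-05 23:00 + 17 h = 2005-12-06 16:00.
2005-12-06 16:00 + 17 h = 2005-12-07 09:00.

2005-12-06 16:00, 2005-12-07 09:00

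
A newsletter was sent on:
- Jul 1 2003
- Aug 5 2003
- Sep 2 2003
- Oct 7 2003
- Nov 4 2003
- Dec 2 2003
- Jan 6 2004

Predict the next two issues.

Feb 3 2004, Mar 2 2004

Gaps: 35, 28, 35, 28, 28, 35 days — a mix of 28 and 35. Every date is a Tuesday.
Each is the 1st Tuesday of its month.
February 2004 — 1st Tuesday is Feb 3 2004.
March 2004 — 1st Tuesday is Mar 2 2004.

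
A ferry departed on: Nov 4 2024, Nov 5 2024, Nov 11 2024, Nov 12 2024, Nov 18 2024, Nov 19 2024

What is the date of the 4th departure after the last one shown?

Dec 3 2024

Every event lands on a Monday or Tuesday (gaps cycle 1, 6, 1, 6, 1).
So the schedule is: every Monday and Tuesday.
Next Monday: Nov 25 2024.
The following Tuesday is Nov 26 2024.
The following Monday is Dec 2 2024.
The following Tuesday is Dec 3 2024.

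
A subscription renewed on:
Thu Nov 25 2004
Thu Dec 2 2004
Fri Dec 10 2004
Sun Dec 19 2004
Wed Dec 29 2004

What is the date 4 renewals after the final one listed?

The spacing grows by 1 each time: 7, 8, 9, 10 days.
Next gap: 11 days. Wed Dec 29 2004 + 11 days = Sun Jan 9 2005.
Next gap: 12 days. Sun Jan 9 2005 + 12 days = Fri Jan 21 2005.
Next gap: 13 days. Fri Jan 21 2005 + 13 days = Thu Feb 3 2005.
Next gap: 14 days. Thu Feb 3 2005 + 14 days = Thu Feb 17 2005.

Thu Feb 17 2005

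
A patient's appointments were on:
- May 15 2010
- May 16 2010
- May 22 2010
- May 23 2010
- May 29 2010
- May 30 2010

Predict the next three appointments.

Gaps: 1, 6, 1, 6, 1 days — not constant, but cyclic with period 2.
The events fall on every Saturday and Sunday.
The following Saturday is Jun 5 2010.
Next Sunday: Jun 6 2010.
Next Saturday: Jun 12 2010.

Jun 5 2010, Jun 6 2010, Jun 12 2010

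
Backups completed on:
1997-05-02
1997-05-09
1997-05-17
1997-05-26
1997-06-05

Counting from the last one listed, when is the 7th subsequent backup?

Gaps: 7, 8, 9, 10 days — each gap is 1 larger than the previous one.
Next gap: 11 days. 1997-06-05 + 11 days = 1997-06-16.
Next gap: 12 days. 1997-06-16 + 12 days = 1997-06-28.
Next gap: 13 days. 1997-06-28 + 13 days = 1997-07-11.
Next gap: 14 days. 1997-07-11 + 14 days = 1997-07-25.
Next gap: 15 days. 1997-07-25 + 15 days = 1997-08-09.
Next gap: 16 days. 1997-08-09 + 16 days = 1997-08-25.
Next gap: 17 days. 1997-08-25 + 17 days = 1997-09-11.

1997-09-11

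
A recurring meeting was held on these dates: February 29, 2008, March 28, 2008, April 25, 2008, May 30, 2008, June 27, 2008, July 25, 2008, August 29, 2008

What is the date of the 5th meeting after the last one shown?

All Fridays; the gaps (28, 28, 35, 28, 28, 35) vary with month length.
This is the last Friday of each month.
Last Friday of September 2008: September 26, 2008.
October 2008 ends with Friday October 31, 2008.
Last Friday of November 2008: November 28, 2008.
Last Friday of December 2008: December 26, 2008.
Last Friday of January 2009: January 30, 2009.

January 30, 2009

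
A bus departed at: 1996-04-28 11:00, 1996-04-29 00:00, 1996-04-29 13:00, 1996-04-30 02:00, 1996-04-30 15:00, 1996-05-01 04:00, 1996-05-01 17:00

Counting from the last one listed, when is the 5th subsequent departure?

The interval is a steady 13 hours (13, 13, 13, 13, 13, 13).
1996-05-01 17:00 + 13 h = 1996-05-02 06:00.
1996-05-02 06:00 + 13 h = 1996-05-02 19:00.
1996-05-02 19:00 + 13 h = 1996-05-03 08:00.
1996-05-03 08:00 + 13 h = 1996-05-03 21:00.
1996-05-03 21:00 + 13 h = 1996-05-04 10:00.

1996-05-04 10:00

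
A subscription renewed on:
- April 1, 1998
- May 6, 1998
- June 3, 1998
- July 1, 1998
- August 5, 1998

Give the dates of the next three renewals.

September 2, 1998; October 7, 1998; November 4, 1998

All dates are Wednesdays, 35, 28, 28, 35 days apart.
Specifically, the 1st Wednesday of each month.
September 1998 — 1st Wednesday is September 2, 1998.
October 1998 — 1st Wednesday is October 7, 1998.
1st Wednesday of November 1998: November 4, 1998.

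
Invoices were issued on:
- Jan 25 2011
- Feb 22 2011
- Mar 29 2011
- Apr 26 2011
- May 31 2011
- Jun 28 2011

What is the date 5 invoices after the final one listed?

Nov 29 2011

Every date is a Tuesday; gaps 28, 35, 28, 35, 28 days.
Each is the last Tuesday of its month (at least one falls on the 29th or later, ruling out '4th Tuesday').
Last Tuesday of July 2011: Jul 26 2011.
August 2011 ends with Tuesday Aug 30 2011.
September 2011 ends with Tuesday Sep 27 2011.
October 2011 ends with Tuesday Oct 25 2011.
Last Tuesday of November 2011: Nov 29 2011.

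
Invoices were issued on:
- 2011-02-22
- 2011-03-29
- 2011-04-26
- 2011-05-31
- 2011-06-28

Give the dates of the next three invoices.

These are Tuesdays with 35, 28, 35, 28-day gaps.
Each is the final Tuesday of its month — 2011-03-29 is past the 28th, so '4th Tuesday' doesn't fit.
July 2011 ends with Tuesday 2011-07-26.
August 2011 ends with Tuesday 2011-08-30.
September 2011 ends with Tuesday 2011-09-27.

2011-07-26, 2011-08-30, 2011-09-27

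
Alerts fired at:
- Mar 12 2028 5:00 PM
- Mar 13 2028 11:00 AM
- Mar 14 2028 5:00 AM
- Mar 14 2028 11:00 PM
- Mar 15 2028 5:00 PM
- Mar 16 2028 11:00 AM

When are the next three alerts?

Gaps: 18, 18, 18, 18, 18 hours — each event is 18 hours after the previous one.
Mar 16 2028 11:00 AM + 18 h = Mar 17 2028 5:00 AM.
Mar 17 2028 5:00 AM + 18 h = Mar 17 2028 11:00 PM.
Mar 17 2028 11:00 PM + 18 h = Mar 18 2028 5:00 PM.

Mar 17 2028 5:00 AM, Mar 17 2028 11:00 PM, Mar 18 2028 5:00 PM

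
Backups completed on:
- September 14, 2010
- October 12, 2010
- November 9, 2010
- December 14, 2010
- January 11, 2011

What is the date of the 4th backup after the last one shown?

May 10, 2011

Gaps: 28, 28, 35, 28 days — a mix of 28 and 35. Every date is a Tuesday.
Each is the 2nd Tuesday of its month.
February 2011 — 2nd Tuesday is February 8, 2011.
2nd Tuesday of March 2011: March 8, 2011.
April 2011 — 2nd Tuesday is April 12, 2011.
May 2011 — 2nd Tuesday is May 10, 2011.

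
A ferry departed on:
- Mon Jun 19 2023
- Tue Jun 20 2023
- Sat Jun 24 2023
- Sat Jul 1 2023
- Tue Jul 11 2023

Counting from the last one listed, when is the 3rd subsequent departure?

Gaps: 1, 4, 7, 10 days — each gap is 3 larger than the previous one.
Next gap: 13 days. Tue Jul 11 2023 + 13 days = Mon Jul 24 2023.
Next gap: 16 days. Mon Jul 24 2023 + 16 days = Wed Aug 9 2023.
Next gap: 19 days. Wed Aug 9 2023 + 19 days = Mon Aug 28 2023.

Mon Aug 28 2023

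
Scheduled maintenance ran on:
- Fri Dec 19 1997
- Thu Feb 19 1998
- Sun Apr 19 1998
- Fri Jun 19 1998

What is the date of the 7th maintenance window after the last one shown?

Thu Aug 19 1999

Each date is the 19th; the gaps (62, 59, 61) track the month lengths.
The rule is the 19th of every 2 months.
August 1998: Wed Aug 19 1998.
October 1998: Mon Oct 19 1998.
December 1998: Sat Dec 19 1998.
Next: February 1999 → Fri Feb 19 1999.
April 1999: Mon Apr 19 1999.
June 1999: Sat Jun 19 1999.
August 1999: Thu Aug 19 1999.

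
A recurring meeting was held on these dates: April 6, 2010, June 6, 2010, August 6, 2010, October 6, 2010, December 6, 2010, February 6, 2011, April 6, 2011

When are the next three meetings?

June 6, 2011; August 6, 2011; October 6, 2011

Each date is the 6th; the gaps (61, 61, 61, 61, 62, 59) track the month lengths.
The rule is the 6th of every 2 months.
June 2011: June 6, 2011.
August 2011: August 6, 2011.
October 2011: October 6, 2011.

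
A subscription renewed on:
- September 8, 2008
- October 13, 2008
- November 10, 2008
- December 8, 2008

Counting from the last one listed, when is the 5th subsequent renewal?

May 11, 2009

Gaps: 35, 28, 28 days — a mix of 28 and 35. Every date is a Monday.
Each is the 2nd Monday of its month.
2nd Monday of January 2009: January 12, 2009.
2nd Monday of February 2009: February 9, 2009.
2nd Monday of March 2009: March 9, 2009.
2nd Monday of April 2009: April 13, 2009.
2nd Monday of May 2009: May 11, 2009.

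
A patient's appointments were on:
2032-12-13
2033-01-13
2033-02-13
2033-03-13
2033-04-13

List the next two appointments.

The day-of-month is always 13 (31, 31, 28, 31 days between events).
So this recurs on the 13th of each month.
May 2033: 2033-05-13.
Next: June 2033 → 2033-06-13.

2033-05-13, 2033-06-13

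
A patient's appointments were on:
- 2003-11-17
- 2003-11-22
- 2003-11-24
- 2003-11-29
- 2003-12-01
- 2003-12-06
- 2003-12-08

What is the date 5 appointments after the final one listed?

The gap pattern 5, 2, 5, 2, 5, 2 repeats every 2 events.
These are the Mondays and Saturdays of each week.
The following Saturday is 2003-12-13.
Next Monday: 2003-12-15.
The following Saturday is 2003-12-20.
Next Monday: 2003-12-22.
The following Saturday is 2003-12-27.

2003-12-27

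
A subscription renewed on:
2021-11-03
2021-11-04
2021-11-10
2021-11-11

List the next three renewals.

2021-11-17, 2021-11-18, 2021-11-24

Gaps: 1, 6, 1 days — not constant, but cyclic with period 2.
The events fall on every Wednesday and Thursday.
The following Wednesday is 2021-11-17.
Next Thursday: 2021-11-18.
Next Wednesday: 2021-11-24.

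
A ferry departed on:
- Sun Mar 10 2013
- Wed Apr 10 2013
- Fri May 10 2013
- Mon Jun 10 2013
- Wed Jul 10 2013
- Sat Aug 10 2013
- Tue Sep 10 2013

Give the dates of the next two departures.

Thu Oct 10 2013, Sun Nov 10 2013

The day-of-month is always 10 (31, 30, 31, 30, 31, 31 days between events).
So this recurs on the 10th of each month.
Next: October 2013 → Thu Oct 10 2013.
November 2013: Sun Nov 10 2013.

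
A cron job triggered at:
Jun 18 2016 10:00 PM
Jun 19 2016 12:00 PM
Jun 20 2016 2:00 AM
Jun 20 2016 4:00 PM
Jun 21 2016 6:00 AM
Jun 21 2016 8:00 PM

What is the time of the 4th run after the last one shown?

Gaps: 14, 14, 14, 14, 14 hours — each event is 14 hours after the previous one.
Jun 21 2016 8:00 PM + 14 h = Jun 22 2016 10:00 AM.
Jun 22 2016 10:00 AM + 14 h = Jun 23 2016 12:00 AM.
Jun 23 2016 12:00 AM + 14 h = Jun 23 2016 2:00 PM.
Jun 23 2016 2:00 PM + 14 h = Jun 24 2016 4:00 AM.

Jun 24 2016 4:00 AM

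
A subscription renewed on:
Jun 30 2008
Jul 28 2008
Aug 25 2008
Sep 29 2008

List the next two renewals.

All Mondays; the gaps (28, 28, 35) vary with month length.
This is the last Monday of each month.
October 2008 ends with Monday Oct 27 2008.
Last Monday of November 2008: Nov 24 2008.

Oct 27 2008, Nov 24 2008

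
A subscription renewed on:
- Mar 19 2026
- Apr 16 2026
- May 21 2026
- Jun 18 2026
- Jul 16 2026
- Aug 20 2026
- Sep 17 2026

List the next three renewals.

Gaps: 28, 35, 28, 28, 35, 28 days — a mix of 28 and 35. Every date is a Thursday.
Each is the 3rd Thursday of its month.
October 2026 — 3rd Thursday is Oct 15 2026.
November 2026 — 3rd Thursday is Nov 19 2026.
3rd Thursday of December 2026: Dec 17 2026.

Oct 15 2026, Nov 19 2026, Dec 17 2026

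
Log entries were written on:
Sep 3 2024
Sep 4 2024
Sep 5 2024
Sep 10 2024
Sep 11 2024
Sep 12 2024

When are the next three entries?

Every event lands on a Tuesday or Wednesday or Thursday (gaps cycle 1, 1, 5, 1, 1).
So the schedule is: every Tuesday, Wednesday and Thursday.
The following Tuesday is Sep 17 2024.
Next Wednesday: Sep 18 2024.
The following Thursday is Sep 19 2024.

Sep 17 2024, Sep 18 2024, Sep 19 2024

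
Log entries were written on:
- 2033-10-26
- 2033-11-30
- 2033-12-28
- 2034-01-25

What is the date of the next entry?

These are Wednesdays with 35, 28, 28-day gaps.
Each is the final Wednesday of its month — 2033-11-30 is past the 28th, so '4th Wednesday' doesn't fit.
February 2034 ends with Wednesday 2034-02-22.

2034-02-22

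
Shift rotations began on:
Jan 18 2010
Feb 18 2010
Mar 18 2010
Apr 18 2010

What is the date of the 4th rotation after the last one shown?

Gaps: 31, 28, 31 days — not constant. Every event is on the 18th of the month.
Pattern: the 18th of each month.
May 2010: May 18 2010.
Next: June 2010 → Jun 18 2010.
Next: July 2010 → Jul 18 2010.
August 2010: Aug 18 2010.

Aug 18 2010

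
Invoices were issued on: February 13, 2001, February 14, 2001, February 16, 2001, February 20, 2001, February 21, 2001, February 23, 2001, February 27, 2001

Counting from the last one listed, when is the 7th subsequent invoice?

Every event lands on a Tuesday or Wednesday or Friday (gaps cycle 1, 2, 4, 1, 2, 4).
So the schedule is: every Tuesday, Wednesday and Friday.
The following Wednesday is February 28, 2001.
Next Friday: March 2, 2001.
Next Tuesday: March 6, 2001.
The following Wednesday is March 7, 2001.
Next Friday: March 9, 2001.
The following Tuesday is March 13, 2001.
The following Wednesday is March 14, 2001.

March 14, 2001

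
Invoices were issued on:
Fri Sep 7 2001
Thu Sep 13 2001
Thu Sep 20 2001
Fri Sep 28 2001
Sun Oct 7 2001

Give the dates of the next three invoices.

The spacing grows by 1 each time: 6, 7, 8, 9 days.
Next gap: 10 days. Sun Oct 7 2001 + 10 days = Wed Oct 17 2001.
Next gap: 11 days. Wed Oct 17 2001 + 11 days = Sun Oct 28 2001.
Next gap: 12 days. Sun Oct 28 2001 + 12 days = Fri Nov 9 2001.

Wed Oct 17 2001, Sun Oct 28 2001, Fri Nov 9 2001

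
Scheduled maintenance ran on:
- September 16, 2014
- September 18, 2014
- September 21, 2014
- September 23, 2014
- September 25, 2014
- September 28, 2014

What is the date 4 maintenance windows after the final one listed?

The gap pattern 2, 3, 2, 2, 3 repeats every 3 events.
These are the Tuesdays, Thursdays and Sundays of each week.
The following Tuesday is September 30, 2014.
The following Thursday is October 2, 2014.
Next Sunday: October 5, 2014.
The following Tuesday is October 7, 2014.

October 7, 2014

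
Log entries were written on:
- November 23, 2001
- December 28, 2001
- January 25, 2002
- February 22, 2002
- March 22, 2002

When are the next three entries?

April 26, 2002; May 24, 2002; June 28, 2002

These are Fridays at 28- or 35-day spacing (35, 28, 28, 28).
The pattern: 4th Friday of the month.
4th Friday of April 2002: April 26, 2002.
May 2002 — 4th Friday is May 24, 2002.
June 2002 — 4th Friday is June 28, 2002.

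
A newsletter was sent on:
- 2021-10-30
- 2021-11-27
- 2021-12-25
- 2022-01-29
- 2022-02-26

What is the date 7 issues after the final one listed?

2022-09-24

These are Saturdays with 28, 28, 35, 28-day gaps.
Each is the final Saturday of its month — 2021-10-30 is past the 28th, so '4th Saturday' doesn't fit.
March 2022 ends with Saturday 2022-03-26.
April 2022 ends with Saturday 2022-04-30.
May 2022 ends with Saturday 2022-05-28.
Last Saturday of June 2022: 2022-06-25.
Last Saturday of July 2022: 2022-07-30.
August 2022 ends with Saturday 2022-08-27.
Last Saturday of September 2022: 2022-09-24.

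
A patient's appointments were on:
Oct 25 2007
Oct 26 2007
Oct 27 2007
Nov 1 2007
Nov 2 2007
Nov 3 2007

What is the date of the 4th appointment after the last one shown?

Nov 15 2007

Gaps: 1, 1, 5, 1, 1 days — not constant, but cyclic with period 3.
The events fall on every Thursday, Friday and Saturday.
The following Thursday is Nov 8 2007.
Next Friday: Nov 9 2007.
The following Saturday is Nov 10 2007.
Next Thursday: Nov 15 2007.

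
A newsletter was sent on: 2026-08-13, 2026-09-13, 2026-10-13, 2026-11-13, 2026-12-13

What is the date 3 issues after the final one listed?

Each date is the 13th; the gaps (31, 30, 31, 30) track the month lengths.
The rule is the 13th of each month.
January 2027: 2027-01-13.
February 2027: 2027-02-13.
March 2027: 2027-03-13.

2027-03-13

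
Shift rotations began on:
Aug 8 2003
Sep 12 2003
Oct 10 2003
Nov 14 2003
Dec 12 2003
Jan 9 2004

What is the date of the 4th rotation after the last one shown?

Gaps: 35, 28, 35, 28, 28 days — a mix of 28 and 35. Every date is a Friday.
Each is the 2nd Friday of its month.
2nd Friday of February 2004: Feb 13 2004.
March 2004 — 2nd Friday is Mar 12 2004.
April 2004 — 2nd Friday is Apr 9 2004.
2nd Friday of May 2004: May 14 2004.

May 14 2004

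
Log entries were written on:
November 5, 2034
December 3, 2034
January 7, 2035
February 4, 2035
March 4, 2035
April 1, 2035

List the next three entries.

May 6, 2035; June 3, 2035; July 1, 2035

These are Sundays at 28- or 35-day spacing (28, 35, 28, 28, 28).
The pattern: 1st Sunday of the month.
1st Sunday of May 2035: May 6, 2035.
June 2035 — 1st Sunday is June 3, 2035.
1st Sunday of July 2035: July 1, 2035.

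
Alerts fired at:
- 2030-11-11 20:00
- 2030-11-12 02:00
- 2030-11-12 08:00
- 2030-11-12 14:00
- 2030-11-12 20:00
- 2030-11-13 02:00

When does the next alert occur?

2030-11-13 08:00

The interval is a steady 6 hours (6, 6, 6, 6, 6).
2030-11-13 02:00 + 6 h = 2030-11-13 08:00.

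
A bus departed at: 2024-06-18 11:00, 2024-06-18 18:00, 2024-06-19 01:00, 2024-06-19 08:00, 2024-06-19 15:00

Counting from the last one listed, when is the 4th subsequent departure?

2024-06-20 19:00

Gaps: 7, 7, 7, 7 hours — each event is 7 hours after the previous one.
2024-06-19 15:00 + 7 h = 2024-06-19 22:00.
2024-06-19 22:00 + 7 h = 2024-06-20 05:00.
2024-06-20 05:00 + 7 h = 2024-06-20 12:00.
2024-06-20 12:00 + 7 h = 2024-06-20 19:00.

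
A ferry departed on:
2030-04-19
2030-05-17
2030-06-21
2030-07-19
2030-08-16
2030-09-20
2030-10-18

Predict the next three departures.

2030-11-15, 2030-12-20, 2031-01-17

Gaps: 28, 35, 28, 28, 35, 28 days — a mix of 28 and 35. Every date is a Friday.
Each is the 3rd Friday of its month.
3rd Friday of November 2030: 2030-11-15.
December 2030 — 3rd Friday is 2030-12-20.
3rd Friday of January 2031: 2031-01-17.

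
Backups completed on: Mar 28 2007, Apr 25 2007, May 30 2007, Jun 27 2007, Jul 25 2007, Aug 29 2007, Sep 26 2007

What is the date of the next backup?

Oct 31 2007

These are Wednesdays with 28, 35, 28, 28, 35, 28-day gaps.
Each is the final Wednesday of its month — May 30 2007 is past the 28th, so '4th Wednesday' doesn't fit.
October 2007 ends with Wednesday Oct 31 2007.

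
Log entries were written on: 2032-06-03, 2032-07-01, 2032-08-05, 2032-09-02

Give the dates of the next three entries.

2032-10-07, 2032-11-04, 2032-12-02

These are Thursdays at 28- or 35-day spacing (28, 35, 28).
The pattern: 1st Thursday of the month.
1st Thursday of October 2032: 2032-10-07.
1st Thursday of November 2032: 2032-11-04.
1st Thursday of December 2032: 2032-12-02.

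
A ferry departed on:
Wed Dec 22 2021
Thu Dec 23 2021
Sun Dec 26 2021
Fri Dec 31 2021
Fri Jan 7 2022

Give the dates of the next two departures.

Sun Jan 16 2022, Thu Jan 27 2022

Intervals are 1, 3, 5, 7 days — an arithmetic progression with common difference 2.
Next gap: 9 days. Fri Jan 7 2022 + 9 days = Sun Jan 16 2022.
Next gap: 11 days. Sun Jan 16 2022 + 11 days = Thu Jan 27 2022.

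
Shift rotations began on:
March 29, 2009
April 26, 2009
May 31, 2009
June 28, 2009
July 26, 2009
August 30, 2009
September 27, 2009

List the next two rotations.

October 25, 2009; November 29, 2009

These are Sundays with 28, 35, 28, 28, 35, 28-day gaps.
Each is the final Sunday of its month — March 29, 2009 is past the 28th, so '4th Sunday' doesn't fit.
Last Sunday of October 2009: October 25, 2009.
Last Sunday of November 2009: November 29, 2009.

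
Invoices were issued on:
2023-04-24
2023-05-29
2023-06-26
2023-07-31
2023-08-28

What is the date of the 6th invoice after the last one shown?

These are Mondays with 35, 28, 35, 28-day gaps.
Each is the final Monday of its month — 2023-05-29 is past the 28th, so '4th Monday' doesn't fit.
Last Monday of September 2023: 2023-09-25.
October 2023 ends with Monday 2023-10-30.
Last Monday of November 2023: 2023-11-27.
Last Monday of December 2023: 2023-12-25.
Last Monday of January 2024: 2024-01-29.
Last Monday of February 2024: 2024-02-26.

2024-02-26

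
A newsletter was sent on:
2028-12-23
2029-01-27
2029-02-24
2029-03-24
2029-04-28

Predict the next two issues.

All dates are Saturdays, 35, 28, 28, 35 days apart.
Specifically, the 4th Saturday of each month.
May 2029 — 4th Saturday is 2029-05-26.
4th Saturday of June 2029: 2029-06-23.

2029-05-26, 2029-06-23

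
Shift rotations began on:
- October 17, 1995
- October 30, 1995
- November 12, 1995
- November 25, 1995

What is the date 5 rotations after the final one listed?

January 29, 1996

Gaps between consecutive events: 13, 13, 13 days — a constant 13-day interval.
November 25, 1995 + 13 days = December 8, 1995.
December 8, 1995 + 13 days = December 21, 1995.
December 21, 1995 + 13 days = January 3, 1996.
January 3, 1996 + 13 days = January 16, 1996.
January 16, 1996 + 13 days = January 29, 1996.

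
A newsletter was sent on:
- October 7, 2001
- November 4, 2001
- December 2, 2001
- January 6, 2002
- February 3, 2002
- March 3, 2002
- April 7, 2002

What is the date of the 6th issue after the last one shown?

All dates are Sundays, 28, 28, 35, 28, 28, 35 days apart.
Specifically, the 1st Sunday of each month.
1st Sunday of May 2002: May 5, 2002.
June 2002 — 1st Sunday is June 2, 2002.
1st Sunday of July 2002: July 7, 2002.
1st Sunday of August 2002: August 4, 2002.
September 2002 — 1st Sunday is September 1, 2002.
1st Sunday of October 2002: October 6, 2002.

October 6, 2002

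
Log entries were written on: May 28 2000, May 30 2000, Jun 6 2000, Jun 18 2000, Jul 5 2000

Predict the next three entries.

Gaps: 2, 7, 12, 17 days — each gap is 5 larger than the previous one.
Next gap: 22 days. Jul 5 2000 + 22 days = Jul 27 2000.
Next gap: 27 days. Jul 27 2000 + 27 days = Aug 23 2000.
Next gap: 32 days. Aug 23 2000 + 32 days = Sep 24 2000.

Jul 27 2000, Aug 23 2000, Sep 24 2000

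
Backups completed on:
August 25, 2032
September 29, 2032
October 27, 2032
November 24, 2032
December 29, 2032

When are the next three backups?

January 26, 2033; February 23, 2033; March 30, 2033

These are Wednesdays with 35, 28, 28, 35-day gaps.
Each is the final Wednesday of its month — September 29, 2032 is past the 28th, so '4th Wednesday' doesn't fit.
January 2033 ends with Wednesday January 26, 2033.
Last Wednesday of February 2033: February 23, 2033.
March 2033 ends with Wednesday March 30, 2033.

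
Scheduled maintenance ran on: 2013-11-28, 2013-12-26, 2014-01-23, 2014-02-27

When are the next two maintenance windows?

2014-03-27, 2014-04-24

Gaps: 28, 28, 35 days — a mix of 28 and 35. Every date is a Thursday.
Each is the 4th Thursday of its month.
4th Thursday of March 2014: 2014-03-27.
April 2014 — 4th Thursday is 2014-04-24.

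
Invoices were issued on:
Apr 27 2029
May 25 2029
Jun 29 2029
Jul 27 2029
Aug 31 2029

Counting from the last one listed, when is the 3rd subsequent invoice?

Nov 30 2029

All Fridays; the gaps (28, 35, 28, 35) vary with month length.
This is the last Friday of each month.
Last Friday of September 2029: Sep 28 2029.
Last Friday of October 2029: Oct 26 2029.
November 2029 ends with Friday Nov 30 2029.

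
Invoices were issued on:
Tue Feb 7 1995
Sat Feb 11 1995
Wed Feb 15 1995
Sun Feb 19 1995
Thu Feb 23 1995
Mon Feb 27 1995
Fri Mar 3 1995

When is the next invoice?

Tue Mar 7 1995

Every event comes 4 days after the last (4, 4, 4, 4, 4, 4).
Fri Mar 3 1995 + 4 days = Tue Mar 7 1995.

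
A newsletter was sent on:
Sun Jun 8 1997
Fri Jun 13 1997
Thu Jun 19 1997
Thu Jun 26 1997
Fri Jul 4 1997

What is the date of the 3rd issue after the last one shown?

Sun Aug 3 1997

Gaps: 5, 6, 7, 8 days — each gap is 1 larger than the previous one.
Next gap: 9 days. Fri Jul 4 1997 + 9 days = Sun Jul 13 1997.
Next gap: 10 days. Sun Jul 13 1997 + 10 days = Wed Jul 23 1997.
Next gap: 11 days. Wed Jul 23 1997 + 11 days = Sun Aug 3 1997.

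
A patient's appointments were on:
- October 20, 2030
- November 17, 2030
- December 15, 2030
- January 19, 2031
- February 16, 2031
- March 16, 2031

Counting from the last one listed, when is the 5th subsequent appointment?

August 17, 2031

Gaps: 28, 28, 35, 28, 28 days — a mix of 28 and 35. Every date is a Sunday.
Each is the 3rd Sunday of its month.
April 2031 — 3rd Sunday is April 20, 2031.
May 2031 — 3rd Sunday is May 18, 2031.
3rd Sunday of June 2031: June 15, 2031.
3rd Sunday of July 2031: July 20, 2031.
August 2031 — 3rd Sunday is August 17, 2031.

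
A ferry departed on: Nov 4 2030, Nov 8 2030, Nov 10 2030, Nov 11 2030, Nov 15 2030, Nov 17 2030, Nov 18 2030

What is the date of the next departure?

Every event lands on a Monday or Friday or Sunday (gaps cycle 4, 2, 1, 4, 2, 1).
So the schedule is: every Monday, Friday and Sunday.
Next Friday: Nov 22 2030.

Nov 22 2030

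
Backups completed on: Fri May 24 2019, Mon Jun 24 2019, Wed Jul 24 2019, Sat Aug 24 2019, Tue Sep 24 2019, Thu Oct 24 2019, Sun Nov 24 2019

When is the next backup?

Tue Dec 24 2019

Each date is the 24th; the gaps (31, 30, 31, 31, 30, 31) track the month lengths.
The rule is the 24th of each month.
December 2019: Tue Dec 24 2019.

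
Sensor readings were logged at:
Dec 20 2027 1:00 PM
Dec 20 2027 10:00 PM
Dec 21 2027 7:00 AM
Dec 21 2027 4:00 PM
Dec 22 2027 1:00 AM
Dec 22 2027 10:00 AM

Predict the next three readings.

Dec 22 2027 7:00 PM, Dec 23 2027 4:00 AM, Dec 23 2027 1:00 PM

Gaps: 9, 9, 9, 9, 9 hours — each event is 9 hours after the previous one.
Dec 22 2027 10:00 AM + 9 h = Dec 22 2027 7:00 PM.
Dec 22 2027 7:00 PM + 9 h = Dec 23 2027 4:00 AM.
Dec 23 2027 4:00 AM + 9 h = Dec 23 2027 1:00 PM.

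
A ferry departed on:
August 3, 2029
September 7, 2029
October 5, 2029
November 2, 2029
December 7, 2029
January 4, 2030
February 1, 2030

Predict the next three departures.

March 1, 2030; April 5, 2030; May 3, 2030

Gaps: 35, 28, 28, 35, 28, 28 days — a mix of 28 and 35. Every date is a Friday.
Each is the 1st Friday of its month.
1st Friday of March 2030: March 1, 2030.
1st Friday of April 2030: April 5, 2030.
May 2030 — 1st Friday is May 3, 2030.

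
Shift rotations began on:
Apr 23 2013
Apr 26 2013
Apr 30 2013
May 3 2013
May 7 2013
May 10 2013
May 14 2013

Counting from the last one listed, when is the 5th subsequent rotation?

Every event lands on a Tuesday or Friday (gaps cycle 3, 4, 3, 4, 3, 4).
So the schedule is: every Tuesday and Friday.
Next Friday: May 17 2013.
Next Tuesday: May 21 2013.
The following Friday is May 24 2013.
The following Tuesday is May 28 2013.
The following Friday is May 31 2013.

May 31 2013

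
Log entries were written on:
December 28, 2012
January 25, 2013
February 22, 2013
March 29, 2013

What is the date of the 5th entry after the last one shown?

August 30, 2013

These are Fridays with 28, 28, 35-day gaps.
Each is the final Friday of its month — March 29, 2013 is past the 28th, so '4th Friday' doesn't fit.
April 2013 ends with Friday April 26, 2013.
May 2013 ends with Friday May 31, 2013.
Last Friday of June 2013: June 28, 2013.
July 2013 ends with Friday July 26, 2013.
August 2013 ends with Friday August 30, 2013.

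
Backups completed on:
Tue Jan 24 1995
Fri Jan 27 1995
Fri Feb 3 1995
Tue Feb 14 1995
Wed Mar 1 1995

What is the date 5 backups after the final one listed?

Gaps: 3, 7, 11, 15 days — each gap is 4 larger than the previous one.
Next gap: 19 days. Wed Mar 1 1995 + 19 days = Mon Mar 20 1995.
Next gap: 23 days. Mon Mar 20 1995 + 23 days = Wed Apr 12 1995.
Next gap: 27 days. Wed Apr 12 1995 + 27 days = Tue May 9 1995.
Next gap: 31 days. Tue May 9 1995 + 31 days = Fri Jun 9 1995.
Next gap: 35 days. Fri Jun 9 1995 + 35 days = Fri Jul 14 1995.

Fri Jul 14 1995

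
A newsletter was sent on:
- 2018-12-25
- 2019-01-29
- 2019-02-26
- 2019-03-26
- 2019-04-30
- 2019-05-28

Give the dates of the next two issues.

2019-06-25, 2019-07-30

Every date is a Tuesday; gaps 35, 28, 28, 35, 28 days.
Each is the last Tuesday of its month (at least one falls on the 29th or later, ruling out '4th Tuesday').
June 2019 ends with Tuesday 2019-06-25.
July 2019 ends with Tuesday 2019-07-30.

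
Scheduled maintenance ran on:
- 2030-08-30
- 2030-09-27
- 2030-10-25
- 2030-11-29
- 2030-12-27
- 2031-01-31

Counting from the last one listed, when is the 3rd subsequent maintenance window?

These are Fridays with 28, 28, 35, 28, 35-day gaps.
Each is the final Friday of its month — 2030-08-30 is past the 28th, so '4th Friday' doesn't fit.
Last Friday of February 2031: 2031-02-28.
Last Friday of March 2031: 2031-03-28.
April 2031 ends with Friday 2031-04-25.

2031-04-25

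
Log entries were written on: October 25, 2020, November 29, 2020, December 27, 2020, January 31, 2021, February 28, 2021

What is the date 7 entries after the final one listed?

September 26, 2021

All Sundays; the gaps (35, 28, 35, 28) vary with month length.
This is the last Sunday of each month.
March 2021 ends with Sunday March 28, 2021.
Last Sunday of April 2021: April 25, 2021.
Last Sunday of May 2021: May 30, 2021.
Last Sunday of June 2021: June 27, 2021.
Last Sunday of July 2021: July 25, 2021.
Last Sunday of August 2021: August 29, 2021.
September 2021 ends with Sunday September 26, 2021.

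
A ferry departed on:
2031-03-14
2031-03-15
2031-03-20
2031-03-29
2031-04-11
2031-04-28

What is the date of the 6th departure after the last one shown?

2031-10-31

Intervals are 1, 5, 9, 13, 17 days — an arithmetic progression with common difference 4.
Next gap: 21 days. 2031-04-28 + 21 days = 2031-05-19.
Next gap: 25 days. 2031-05-19 + 25 days = 2031-06-13.
Next gap: 29 days. 2031-06-13 + 29 days = 2031-07-12.
Next gap: 33 days. 2031-07-12 + 33 days = 2031-08-14.
Next gap: 37 days. 2031-08-14 + 37 days = 2031-09-20.
Next gap: 41 days. 2031-09-20 + 41 days = 2031-10-31.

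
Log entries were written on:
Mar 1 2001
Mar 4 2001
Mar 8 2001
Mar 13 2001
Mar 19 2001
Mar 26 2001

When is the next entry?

Apr 3 2001

Gaps: 3, 4, 5, 6, 7 days — each gap is 1 larger than the previous one.
Next gap: 8 days. Mar 26 2001 + 8 days = Apr 3 2001.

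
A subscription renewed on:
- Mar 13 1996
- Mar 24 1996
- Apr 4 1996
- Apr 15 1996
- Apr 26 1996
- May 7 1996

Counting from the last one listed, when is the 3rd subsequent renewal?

Every event comes 11 days after the last (11, 11, 11, 11, 11).
May 7 1996 + 11 days = May 18 1996.
May 18 1996 + 11 days = May 29 1996.
May 29 1996 + 11 days = Jun 9 1996.

Jun 9 1996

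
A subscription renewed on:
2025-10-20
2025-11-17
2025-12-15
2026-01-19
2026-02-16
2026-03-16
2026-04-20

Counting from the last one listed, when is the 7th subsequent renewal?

2026-11-16

Gaps: 28, 28, 35, 28, 28, 35 days — a mix of 28 and 35. Every date is a Monday.
Each is the 3rd Monday of its month.
3rd Monday of May 2026: 2026-05-18.
June 2026 — 3rd Monday is 2026-06-15.
July 2026 — 3rd Monday is 2026-07-20.
3rd Monday of August 2026: 2026-08-17.
September 2026 — 3rd Monday is 2026-09-21.
October 2026 — 3rd Monday is 2026-10-19.
3rd Monday of November 2026: 2026-11-16.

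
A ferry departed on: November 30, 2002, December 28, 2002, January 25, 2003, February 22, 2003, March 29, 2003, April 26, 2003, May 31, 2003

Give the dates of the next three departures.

Every date is a Saturday; gaps 28, 28, 28, 35, 28, 35 days.
Each is the last Saturday of its month (at least one falls on the 29th or later, ruling out '4th Saturday').
June 2003 ends with Saturday June 28, 2003.
Last Saturday of July 2003: July 26, 2003.
Last Saturday of August 2003: August 30, 2003.

June 28, 2003; July 26, 2003; August 30, 2003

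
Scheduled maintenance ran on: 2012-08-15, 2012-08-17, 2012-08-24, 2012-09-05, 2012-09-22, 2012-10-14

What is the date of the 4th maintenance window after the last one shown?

Intervals are 2, 7, 12, 17, 22 days — an arithmetic progression with common difference 5.
Next gap: 27 days. 2012-10-14 + 27 days = 2012-11-10.
Next gap: 32 days. 2012-11-10 + 32 days = 2012-12-12.
Next gap: 37 days. 2012-12-12 + 37 days = 2013-01-18.
Next gap: 42 days. 2013-01-18 + 42 days = 2013-03-01.

2013-03-01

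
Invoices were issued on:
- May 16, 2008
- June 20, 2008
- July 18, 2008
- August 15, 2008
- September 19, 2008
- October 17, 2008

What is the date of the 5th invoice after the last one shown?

March 20, 2009

These are Fridays at 28- or 35-day spacing (35, 28, 28, 35, 28).
The pattern: 3rd Friday of the month.
November 2008 — 3rd Friday is November 21, 2008.
3rd Friday of December 2008: December 19, 2008.
January 2009 — 3rd Friday is January 16, 2009.
February 2009 — 3rd Friday is February 20, 2009.
3rd Friday of March 2009: March 20, 2009.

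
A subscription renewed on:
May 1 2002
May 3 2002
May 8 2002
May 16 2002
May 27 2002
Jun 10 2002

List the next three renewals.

Gaps: 2, 5, 8, 11, 14 days — each gap is 3 larger than the previous one.
Next gap: 17 days. Jun 10 2002 + 17 days = Jun 27 2002.
Next gap: 20 days. Jun 27 2002 + 20 days = Jul 17 2002.
Next gap: 23 days. Jul 17 2002 + 23 days = Aug 9 2002.

Jun 27 2002, Jul 17 2002, Aug 9 2002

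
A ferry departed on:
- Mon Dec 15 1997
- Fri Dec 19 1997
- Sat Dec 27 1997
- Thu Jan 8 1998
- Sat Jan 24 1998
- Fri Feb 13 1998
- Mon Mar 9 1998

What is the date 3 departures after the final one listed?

Intervals are 4, 8, 12, 16, 20, 24 days — an arithmetic progression with common difference 4.
Next gap: 28 days. Mon Mar 9 1998 + 28 days = Mon Apr 6 1998.
Next gap: 32 days. Mon Apr 6 1998 + 32 days = Fri May 8 1998.
Next gap: 36 days. Fri May 8 1998 + 36 days = Sat Jun 13 1998.

Sat Jun 13 1998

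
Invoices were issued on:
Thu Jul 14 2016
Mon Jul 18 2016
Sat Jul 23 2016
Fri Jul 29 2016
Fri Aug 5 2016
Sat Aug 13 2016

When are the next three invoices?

Mon Aug 22 2016, Thu Sep 1 2016, Mon Sep 12 2016

The spacing grows by 1 each time: 4, 5, 6, 7, 8 days.
Next gap: 9 days. Sat Aug 13 2016 + 9 days = Mon Aug 22 2016.
Next gap: 10 days. Mon Aug 22 2016 + 10 days = Thu Sep 1 2016.
Next gap: 11 days. Thu Sep 1 2016 + 11 days = Mon Sep 12 2016.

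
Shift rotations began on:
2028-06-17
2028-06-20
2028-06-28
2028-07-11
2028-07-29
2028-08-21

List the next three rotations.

Intervals are 3, 8, 13, 18, 23 days — an arithmetic progression with common difference 5.
Next gap: 28 days. 2028-08-21 + 28 days = 2028-09-18.
Next gap: 33 days. 2028-09-18 + 33 days = 2028-10-21.
Next gap: 38 days. 2028-10-21 + 38 days = 2028-11-28.

2028-09-18, 2028-10-21, 2028-11-28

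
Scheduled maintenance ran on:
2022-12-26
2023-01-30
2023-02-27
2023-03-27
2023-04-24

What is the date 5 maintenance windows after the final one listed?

2023-09-25

All Mondays; the gaps (35, 28, 28, 28) vary with month length.
This is the last Monday of each month.
Last Monday of May 2023: 2023-05-29.
Last Monday of June 2023: 2023-06-26.
July 2023 ends with Monday 2023-07-31.
Last Monday of August 2023: 2023-08-28.
September 2023 ends with Monday 2023-09-25.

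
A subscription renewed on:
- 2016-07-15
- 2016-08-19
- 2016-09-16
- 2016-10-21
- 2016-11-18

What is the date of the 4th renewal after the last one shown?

All dates are Fridays, 35, 28, 35, 28 days apart.
Specifically, the 3rd Friday of each month.
3rd Friday of December 2016: 2016-12-16.
3rd Friday of January 2017: 2017-01-20.
3rd Friday of February 2017: 2017-02-17.
March 2017 — 3rd Friday is 2017-03-17.

2017-03-17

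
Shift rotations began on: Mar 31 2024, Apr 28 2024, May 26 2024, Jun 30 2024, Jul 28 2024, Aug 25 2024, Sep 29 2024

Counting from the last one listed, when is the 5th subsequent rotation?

All Sundays; the gaps (28, 28, 35, 28, 28, 35) vary with month length.
This is the last Sunday of each month.
Last Sunday of October 2024: Oct 27 2024.
November 2024 ends with Sunday Nov 24 2024.
December 2024 ends with Sunday Dec 29 2024.
January 2025 ends with Sunday Jan 26 2025.
February 2025 ends with Sunday Feb 23 2025.

Feb 23 2025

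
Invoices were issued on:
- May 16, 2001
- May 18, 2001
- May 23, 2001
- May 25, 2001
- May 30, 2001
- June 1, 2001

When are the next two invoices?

June 6, 2001; June 8, 2001

Gaps: 2, 5, 2, 5, 2 days — not constant, but cyclic with period 2.
The events fall on every Wednesday and Friday.
The following Wednesday is June 6, 2001.
The following Friday is June 8, 2001.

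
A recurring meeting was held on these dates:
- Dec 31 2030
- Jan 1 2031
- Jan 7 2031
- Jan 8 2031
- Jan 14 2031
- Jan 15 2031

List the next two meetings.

Jan 21 2031, Jan 22 2031

Gaps: 1, 6, 1, 6, 1 days — not constant, but cyclic with period 2.
The events fall on every Tuesday and Wednesday.
Next Tuesday: Jan 21 2031.
The following Wednesday is Jan 22 2031.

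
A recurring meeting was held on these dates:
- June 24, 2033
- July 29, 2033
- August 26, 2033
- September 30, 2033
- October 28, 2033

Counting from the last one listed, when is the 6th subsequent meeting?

Every date is a Friday; gaps 35, 28, 35, 28 days.
Each is the last Friday of its month (at least one falls on the 29th or later, ruling out '4th Friday').
Last Friday of November 2033: November 25, 2033.
Last Friday of December 2033: December 30, 2033.
January 2034 ends with Friday January 27, 2034.
Last Friday of February 2034: February 24, 2034.
Last Friday of March 2034: March 31, 2034.
April 2034 ends with Friday April 28, 2034.

April 28, 2034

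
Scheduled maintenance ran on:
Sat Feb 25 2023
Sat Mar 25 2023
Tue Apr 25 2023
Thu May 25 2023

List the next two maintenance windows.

Gaps: 28, 31, 30 days — not constant. Every event is on the 25th of the month.
Pattern: the 25th of each month.
June 2023: Sun Jun 25 2023.
July 2023: Tue Jul 25 2023.

Sun Jun 25 2023, Tue Jul 25 2023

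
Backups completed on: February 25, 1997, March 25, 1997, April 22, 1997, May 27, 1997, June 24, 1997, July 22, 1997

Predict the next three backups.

These are Tuesdays at 28- or 35-day spacing (28, 28, 35, 28, 28).
The pattern: 4th Tuesday of the month.
4th Tuesday of August 1997: August 26, 1997.
September 1997 — 4th Tuesday is September 23, 1997.
4th Tuesday of October 1997: October 28, 1997.

August 26, 1997; September 23, 1997; October 28, 1997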